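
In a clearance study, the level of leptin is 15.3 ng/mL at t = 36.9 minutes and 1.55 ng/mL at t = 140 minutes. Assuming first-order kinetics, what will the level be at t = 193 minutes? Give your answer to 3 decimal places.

0.478 ng/mL

Over Δt = 140 − 36.9 = 103.1 minutes, the level fell by a factor of 15.3/1.55 ≈ 9.871.
n = log₂(9.871) ≈ 3.3032 half-lives, so t½ = 103.1/3.3032 ≈ 31.212 minutes.
From t = 140 to t = 193: 1.55 × (1/2)^((193−140)/31.212) ≈ 0.47771 ng/mL.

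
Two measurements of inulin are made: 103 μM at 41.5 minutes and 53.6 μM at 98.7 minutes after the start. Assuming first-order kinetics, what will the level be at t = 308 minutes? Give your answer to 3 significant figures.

Over Δt = 98.7 − 41.5 = 57.2 minutes, the level fell by a factor of 103/53.6 ≈ 1.9216.
n = log₂(1.9216) ≈ 0.94234 half-lives, so t½ = 57.2/0.94234 ≈ 60.7 minutes.
From t = 98.7 to t = 308: 53.6 × (1/2)^((308−98.7)/60.7) ≈ 4.9111 μM.

4.91 μM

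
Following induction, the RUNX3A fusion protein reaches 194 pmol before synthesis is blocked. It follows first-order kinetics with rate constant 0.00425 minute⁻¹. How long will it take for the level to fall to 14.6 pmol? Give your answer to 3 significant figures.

609 minutes

t½ = ln 2 / k = 0.69315 / 0.00425 ≈ 163.09 minutes.
Fraction remaining = 14.6/194 ≈ 0.075258.
n = log₂(194/14.6) = ln(13.288)/ln 2 ≈ 3.732 half-lives.
t = n × t½ = 3.732 × 163.09 ≈ 608.67 minutes.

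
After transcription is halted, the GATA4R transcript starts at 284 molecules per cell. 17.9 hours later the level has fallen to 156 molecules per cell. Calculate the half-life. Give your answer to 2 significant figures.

21 hours

A/A₀ = 156/284 ≈ 0.5493.
n = log₂(1.8205) ≈ 0.86434 half-lives elapsed in 17.9 hours.
t½ = 17.9/0.86434 ≈ 20.709 hours.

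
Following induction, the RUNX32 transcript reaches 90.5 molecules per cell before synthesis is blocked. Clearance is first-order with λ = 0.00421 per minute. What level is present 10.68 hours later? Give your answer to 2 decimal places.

6.10 molecules per cell

t½ = ln 2 / λ = 0.69315 / 0.00421 ≈ 164.64 minutes.
Convert the elapsed time: 10.68 hours = 640.8 minutes.
Number of half-lives: n = 640.8/164.64 ≈ 3.8921.
Remaining = 90.5 × (1/2)^3.8921 = 90.5 × 0.067356 ≈ 6.0957 molecules per cell.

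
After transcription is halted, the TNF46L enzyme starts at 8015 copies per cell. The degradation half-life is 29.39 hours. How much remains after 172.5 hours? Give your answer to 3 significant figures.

Number of half-lives: n = 172.5/29.39 ≈ 5.8693.
Remaining = 8015 × (1/2)^5.8693 = 8015 × 0.017106 ≈ 137.11 copies per cell.

137 copies per cell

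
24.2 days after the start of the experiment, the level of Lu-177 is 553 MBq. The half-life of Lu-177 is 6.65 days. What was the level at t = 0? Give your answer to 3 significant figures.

6890 MBq

Number of half-lives elapsed: n = 24.2/6.65 ≈ 3.6391.
A₀ = A × 2^n = 553 × 2^3.6391 = 553 × 12.459 ≈ 6889.7 MBq.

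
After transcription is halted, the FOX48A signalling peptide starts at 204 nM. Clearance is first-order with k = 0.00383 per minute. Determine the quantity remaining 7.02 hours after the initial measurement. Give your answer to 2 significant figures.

t½ = ln 2 / k = 0.69315 / 0.00383 ≈ 180.98 minutes.
Convert the elapsed time: 7.02 hours = 421.2 minutes.
Number of half-lives: n = 421.2/180.98 ≈ 2.3273.
Remaining = 204 × (1/2)^2.3273 = 204 × 0.19925 ≈ 40.647 nM.

41 nM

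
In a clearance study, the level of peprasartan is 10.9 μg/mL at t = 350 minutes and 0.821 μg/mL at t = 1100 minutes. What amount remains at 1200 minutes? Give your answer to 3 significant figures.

Over Δt = 1100 − 350 = 750 minutes, the level fell by a factor of 10.9/0.821 ≈ 13.276.
n = log₂(13.276) ≈ 3.7308 half-lives, so t½ = 750/3.7308 ≈ 201.03 minutes.
From t = 1100 to t = 1200: 0.821 × (1/2)^((1200−1100)/201.03) ≈ 0.58157 μg/mL.

0.582 μg/mL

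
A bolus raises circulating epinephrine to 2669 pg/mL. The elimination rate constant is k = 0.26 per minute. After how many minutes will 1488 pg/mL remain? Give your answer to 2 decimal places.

t½ = ln 2 / k = 0.69315 / 0.26 ≈ 2.666 minutes.
Fraction remaining = 1488/2669 ≈ 0.55751.
n = log₂(2669/1488) = ln(1.7937)/ln 2 ≈ 0.84292 half-lives.
t = n × t½ = 0.84292 × 2.666 ≈ 2.2472 minutes.

2.25 minutes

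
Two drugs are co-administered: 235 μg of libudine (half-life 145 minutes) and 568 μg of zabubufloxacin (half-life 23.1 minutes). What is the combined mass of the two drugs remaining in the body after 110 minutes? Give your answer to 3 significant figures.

libudine: 235 × (1/2)^(110/145) = 235 × (1/2)^0.75862 ≈ 138.9 μg.
zabubufloxacin: 568 × (1/2)^(110/23.1) = 568 × (1/2)^4.7619 ≈ 20.935 μg.
Total = 138.9 + 20.935 ≈ 159.83 μg.

160 μg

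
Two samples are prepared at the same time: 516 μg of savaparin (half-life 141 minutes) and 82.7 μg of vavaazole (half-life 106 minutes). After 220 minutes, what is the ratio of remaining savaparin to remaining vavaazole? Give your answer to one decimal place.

8.9

savaparin: 516 × (1/2)^(220/141) = 516 × (1/2)^1.5603 ≈ 174.97 μg.
vavaazole: 82.7 × (1/2)^(220/106) = 82.7 × (1/2)^2.0755 ≈ 19.621 μg.
Ratio ≈ 174.97 / 19.621 ≈ 8.9173.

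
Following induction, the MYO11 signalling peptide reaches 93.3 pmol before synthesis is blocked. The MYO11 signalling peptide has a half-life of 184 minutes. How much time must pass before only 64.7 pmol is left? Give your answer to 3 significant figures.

97.2 minutes

Fraction remaining = 64.7/93.3 ≈ 0.69346.
n = log₂(93.3/64.7) = ln(1.442)/ln 2 ≈ 0.52811 half-lives.
t = n × t½ = 0.52811 × 184 ≈ 97.172 minutes.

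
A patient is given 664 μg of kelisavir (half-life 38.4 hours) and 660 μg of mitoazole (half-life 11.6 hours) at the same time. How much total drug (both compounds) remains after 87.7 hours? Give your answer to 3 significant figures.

kelisavir: 664 × (1/2)^(87.7/38.4) = 664 × (1/2)^2.2839 ≈ 136.35 μg.
mitoazole: 660 × (1/2)^(87.7/11.6) = 660 × (1/2)^7.5603 ≈ 3.4967 μg.
Total = 136.35 + 3.4967 ≈ 139.85 μg.

140 μg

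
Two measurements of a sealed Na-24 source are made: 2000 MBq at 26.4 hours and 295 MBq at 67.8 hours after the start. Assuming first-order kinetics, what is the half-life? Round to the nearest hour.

15 hours

Over Δt = 67.8 − 26.4 = 41.4 hours, the level fell by a factor of 2000/295 ≈ 6.7797.
n = log₂(6.7797) ≈ 2.7612 half-lives, so t½ = 41.4/2.7612 ≈ 14.993 hours.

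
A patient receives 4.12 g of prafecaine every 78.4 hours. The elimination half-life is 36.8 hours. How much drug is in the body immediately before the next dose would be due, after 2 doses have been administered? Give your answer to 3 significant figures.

1.16 g

The 2 doses were given 156.8, 78.4 hours ago.
Total = 4.12·(1/2)^(156.8/36.8) + 4.12·(1/2)^(78.4/36.8)
      = 0.21491 + 0.94096 ≈ 1.1559 g.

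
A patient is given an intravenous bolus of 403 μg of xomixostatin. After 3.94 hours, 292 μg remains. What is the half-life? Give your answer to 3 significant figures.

A/A₀ = 292/403 ≈ 0.72457.
n = log₂(1.3801) ≈ 0.46481 half-lives elapsed in 3.94 hours.
t½ = 3.94/0.46481 ≈ 8.4766 hours.

8.48 hours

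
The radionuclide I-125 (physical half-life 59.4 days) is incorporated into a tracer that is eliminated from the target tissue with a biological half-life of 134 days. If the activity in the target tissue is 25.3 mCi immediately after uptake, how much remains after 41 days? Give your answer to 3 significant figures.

1/t_eff = 1/t_phys + 1/t_biol = 1/59.4 + 1/134 = 0.024298 per day.
t_eff = 59.4 × 134 / (59.4 + 134) ≈ 41.156 days.
Remaining = 25.3 × (1/2)^(41/41.156) = 25.3 × (1/2)^0.99621 ≈ 12.683 mCi.

12.7 mCi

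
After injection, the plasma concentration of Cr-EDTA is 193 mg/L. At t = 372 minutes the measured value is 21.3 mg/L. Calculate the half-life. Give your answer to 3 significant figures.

A/A₀ = 21.3/193 ≈ 0.11036.
n = log₂(9.061) ≈ 3.1797 half-lives elapsed in 372 minutes.
t½ = 372/3.1797 ≈ 116.99 minutes.

117 minutes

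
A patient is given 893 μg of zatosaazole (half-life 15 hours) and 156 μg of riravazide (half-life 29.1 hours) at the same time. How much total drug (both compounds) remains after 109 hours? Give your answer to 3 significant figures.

zatosaazole: 893 × (1/2)^(109/15) = 893 × (1/2)^7.2667 ≈ 5.7992 μg.
riravazide: 156 × (1/2)^(109/29.1) = 156 × (1/2)^3.7457 ≈ 11.629 μg.
Total = 5.7992 + 11.629 ≈ 17.429 μg.

17.4 μg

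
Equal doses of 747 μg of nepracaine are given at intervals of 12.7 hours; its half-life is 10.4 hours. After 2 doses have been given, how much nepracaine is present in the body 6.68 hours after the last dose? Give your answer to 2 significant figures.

The 2 doses were given 19.38, 6.68 hours ago.
Total = 747·(1/2)^(19.38/10.4) + 747·(1/2)^(6.68/10.4)
      = 205.29 + 478.59 ≈ 683.88 μg.

680 μg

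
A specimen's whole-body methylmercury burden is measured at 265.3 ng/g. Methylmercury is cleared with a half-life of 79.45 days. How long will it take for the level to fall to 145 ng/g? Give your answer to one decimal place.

Fraction remaining = 145/265.3 ≈ 0.54655.
n = log₂(265.3/145) = ln(1.8297)/ln 2 ≈ 0.87157 half-lives.
t = n × t½ = 0.87157 × 79.45 ≈ 69.246 days.

69.2 days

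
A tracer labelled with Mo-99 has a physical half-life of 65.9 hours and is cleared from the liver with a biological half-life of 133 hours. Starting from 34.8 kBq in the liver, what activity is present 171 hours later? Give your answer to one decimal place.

2.4 kBq

1/t_eff = 1/t_phys + 1/t_biol = 1/65.9 + 1/133 = 0.022693 per hour.
t_eff = 65.9 × 133 / (65.9 + 133) ≈ 44.066 hours.
Remaining = 34.8 × (1/2)^(171/44.066) = 34.8 × (1/2)^3.8806 ≈ 2.3627 kBq.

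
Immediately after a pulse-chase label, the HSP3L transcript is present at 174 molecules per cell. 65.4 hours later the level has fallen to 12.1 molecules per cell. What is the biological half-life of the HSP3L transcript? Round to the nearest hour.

17 hours

A/A₀ = 12.1/174 ≈ 0.06954.
n = log₂(14.38) ≈ 3.846 half-lives elapsed in 65.4 hours.
t½ = 65.4/3.846 ≈ 17.005 hours.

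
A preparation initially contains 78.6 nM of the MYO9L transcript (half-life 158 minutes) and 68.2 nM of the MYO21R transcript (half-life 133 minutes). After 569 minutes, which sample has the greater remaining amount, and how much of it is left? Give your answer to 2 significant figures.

MYO9L transcript: 78.6 × (1/2)^3.6013 ≈ 6.4764 nM.
MYO21R transcript: 68.2 × (1/2)^4.2782 ≈ 3.515 nM.
MYO9L transcript has more remaining, at ≈ 6.4764 nM.

MYO9L transcript, 6.5 nM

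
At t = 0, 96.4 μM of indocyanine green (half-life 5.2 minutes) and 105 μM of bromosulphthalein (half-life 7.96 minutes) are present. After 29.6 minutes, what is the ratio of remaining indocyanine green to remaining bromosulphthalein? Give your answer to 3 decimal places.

0.234

indocyanine green: 96.4 × (1/2)^(29.6/5.2) = 96.4 × (1/2)^5.6923 ≈ 1.8643 μM.
bromosulphthalein: 105 × (1/2)^(29.6/7.96) = 105 × (1/2)^3.7186 ≈ 7.9759 μM.
Ratio ≈ 1.8643 / 7.9759 ≈ 0.23374.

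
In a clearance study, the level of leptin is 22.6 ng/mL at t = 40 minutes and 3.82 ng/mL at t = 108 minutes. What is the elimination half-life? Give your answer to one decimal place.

Over Δt = 108 − 40 = 68 minutes, the level fell by a factor of 22.6/3.82 ≈ 5.9162.
n = log₂(5.9162) ≈ 2.5647 half-lives, so t½ = 68/2.5647 ≈ 26.514 minutes.

26.5 minutes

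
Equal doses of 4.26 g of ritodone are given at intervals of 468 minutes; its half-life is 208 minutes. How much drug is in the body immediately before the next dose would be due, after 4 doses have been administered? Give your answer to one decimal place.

The 4 doses were given 1872, 1404, 936, 468 minutes ago.
Total = 4.26·(1/2)^(1872/208) + 4.26·(1/2)^(1404/208) + 4.26·(1/2)^(936/208) + 4.26·(1/2)^(468/208)
      = 0.0083203 + 0.039578 + 0.18827 + 0.89555 ≈ 1.1317 g.

1.1 g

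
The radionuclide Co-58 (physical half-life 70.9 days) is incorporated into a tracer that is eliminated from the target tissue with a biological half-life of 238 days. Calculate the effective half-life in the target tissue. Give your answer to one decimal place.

1/t_eff = 1/t_phys + 1/t_biol = 1/70.9 + 1/238 = 0.018306 per day.
t_eff = 70.9 × 238 / (70.9 + 238) ≈ 54.627 days.

54.6 days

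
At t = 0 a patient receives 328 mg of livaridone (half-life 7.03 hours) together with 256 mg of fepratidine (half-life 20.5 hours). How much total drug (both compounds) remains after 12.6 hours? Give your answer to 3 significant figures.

262 mg

livaridone: 328 × (1/2)^(12.6/7.03) = 328 × (1/2)^1.7923 ≈ 94.696 mg.
fepratidine: 256 × (1/2)^(12.6/20.5) = 256 × (1/2)^0.61463 ≈ 167.19 mg.
Total = 94.696 + 167.19 ≈ 261.89 mg.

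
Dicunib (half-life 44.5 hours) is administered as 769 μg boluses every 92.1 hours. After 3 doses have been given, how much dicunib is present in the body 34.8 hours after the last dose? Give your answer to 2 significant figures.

The 3 doses were given 219, 126.9, 34.8 hours ago.
Total = 769·(1/2)^(219/44.5) + 769·(1/2)^(126.9/44.5) + 769·(1/2)^(34.8/44.5)
      = 25.378 + 106.53 + 447.21 ≈ 579.12 μg.

580 μg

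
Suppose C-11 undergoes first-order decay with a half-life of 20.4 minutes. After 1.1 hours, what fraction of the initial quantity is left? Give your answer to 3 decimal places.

1.1 hours = 66 minutes.
n = 66/20.4 ≈ 3.2353 half-lives.
Fraction remaining = (1/2)^3.2353 ≈ 0.10619.

0.106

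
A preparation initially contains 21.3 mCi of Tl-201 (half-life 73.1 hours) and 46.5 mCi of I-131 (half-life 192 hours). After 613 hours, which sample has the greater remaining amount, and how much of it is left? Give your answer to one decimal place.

Tl-201: 21.3 × (1/2)^8.3858 ≈ 0.063681 mCi.
I-131: 46.5 × (1/2)^3.1927 ≈ 5.0857 mCi.
I-131 has more remaining, at ≈ 5.0857 mCi.

I-131, 5.1 mCi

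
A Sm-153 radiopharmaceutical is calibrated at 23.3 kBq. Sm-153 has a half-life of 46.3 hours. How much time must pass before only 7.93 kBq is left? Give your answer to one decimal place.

72.0 hours

Fraction remaining = 7.93/23.3 ≈ 0.34034.
n = log₂(23.3/7.93) = ln(2.9382)/ln 2 ≈ 1.5549 half-lives.
t = n × t½ = 1.5549 × 46.3 ≈ 71.994 hours.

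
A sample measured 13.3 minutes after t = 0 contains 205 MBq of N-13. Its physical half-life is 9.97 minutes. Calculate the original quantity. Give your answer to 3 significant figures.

Number of half-lives elapsed: n = 13.3/9.97 ≈ 1.334.
A₀ = A × 2^n = 205 × 2^1.334 = 205 × 2.521 ≈ 516.81 MBq.

517 MBq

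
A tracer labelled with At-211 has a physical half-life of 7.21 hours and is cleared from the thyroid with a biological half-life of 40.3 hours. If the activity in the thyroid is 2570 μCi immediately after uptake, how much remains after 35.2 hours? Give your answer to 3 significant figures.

47.6 μCi

1/t_eff = 1/t_phys + 1/t_biol = 1/7.21 + 1/40.3 = 0.16351 per hour.
t_eff = 7.21 × 40.3 / (7.21 + 40.3) ≈ 6.1158 hours.
Remaining = 2570 × (1/2)^(35.2/6.1158) = 2570 × (1/2)^5.7556 ≈ 47.571 μCi.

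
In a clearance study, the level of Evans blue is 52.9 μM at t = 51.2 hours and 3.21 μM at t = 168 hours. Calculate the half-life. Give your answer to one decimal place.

Over Δt = 168 − 51.2 = 116.8 hours, the level fell by a factor of 52.9/3.21 ≈ 16.48.
n = log₂(16.48) ≈ 4.0426 half-lives, so t½ = 116.8/4.0426 ≈ 28.892 hours.

28.9 hours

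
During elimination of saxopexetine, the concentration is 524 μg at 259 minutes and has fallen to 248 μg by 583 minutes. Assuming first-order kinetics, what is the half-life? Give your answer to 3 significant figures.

Over Δt = 583 − 259 = 324 minutes, the level fell by a factor of 524/248 ≈ 2.1129.
n = log₂(2.1129) ≈ 1.0792 half-lives, so t½ = 324/1.0792 ≈ 300.21 minutes.

300 minutes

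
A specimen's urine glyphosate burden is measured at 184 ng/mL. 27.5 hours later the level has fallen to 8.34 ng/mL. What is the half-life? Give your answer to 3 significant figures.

6.16 hours

A/A₀ = 8.34/184 ≈ 0.045326.
n = log₂(22.062) ≈ 4.4635 half-lives elapsed in 27.5 hours.
t½ = 27.5/4.4635 ≈ 6.1611 hours.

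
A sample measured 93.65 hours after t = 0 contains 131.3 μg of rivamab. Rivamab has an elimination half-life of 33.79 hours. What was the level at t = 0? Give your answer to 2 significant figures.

900 μg

Number of half-lives elapsed: n = 93.65/33.79 ≈ 2.7715.
A₀ = A × 2^n = 131.3 × 2^2.7715 = 131.3 × 6.8283 ≈ 896.56 μg.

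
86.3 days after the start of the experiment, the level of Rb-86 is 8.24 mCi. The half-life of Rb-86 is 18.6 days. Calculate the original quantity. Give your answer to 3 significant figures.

Number of half-lives elapsed: n = 86.3/18.6 ≈ 4.6398.
A₀ = A × 2^n = 8.24 × 2^4.6398 = 8.24 × 24.93 ≈ 205.42 mCi.

205 mCi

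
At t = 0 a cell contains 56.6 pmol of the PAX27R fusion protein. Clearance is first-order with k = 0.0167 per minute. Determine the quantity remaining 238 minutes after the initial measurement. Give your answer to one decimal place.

t½ = ln 2 / k = 0.69315 / 0.0167 ≈ 41.506 minutes.
Number of half-lives: n = 238/41.506 ≈ 5.7341.
Remaining = 56.6 × (1/2)^5.7341 = 56.6 × 0.018787 ≈ 1.0633 pmol.

1.1 pmol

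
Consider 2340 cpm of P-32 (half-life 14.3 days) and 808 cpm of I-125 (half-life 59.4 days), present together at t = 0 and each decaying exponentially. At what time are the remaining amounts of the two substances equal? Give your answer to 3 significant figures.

28.9 days

Set 2340·(1/2)^(t/14.3) = 808·(1/2)^(t/59.4).
Taking log₂: log₂(2340/808) = t·(1/14.3 − 1/59.4).
log₂(2.896) = 1.5341; 1/14.3 − 1/59.4 = 0.053095.
t = 1.5341 / 0.053095 ≈ 28.893 days.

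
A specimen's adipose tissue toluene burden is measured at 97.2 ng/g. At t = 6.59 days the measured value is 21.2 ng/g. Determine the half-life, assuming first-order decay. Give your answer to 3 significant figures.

A/A₀ = 21.2/97.2 ≈ 0.21811.
n = log₂(4.5849) ≈ 2.1969 half-lives elapsed in 6.59 days.
t½ = 6.59/2.1969 ≈ 2.9997 days.

3.00 days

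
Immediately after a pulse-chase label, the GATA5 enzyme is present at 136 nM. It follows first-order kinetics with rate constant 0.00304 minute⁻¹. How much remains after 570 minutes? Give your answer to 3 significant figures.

t½ = ln 2 / k = 0.69315 / 0.00304 ≈ 228.01 minutes.
Number of half-lives: n = 570/228.01 ≈ 2.4999.
Remaining = 136 × (1/2)^2.4999 = 136 × 0.17679 ≈ 24.043 nM.

24.0 nM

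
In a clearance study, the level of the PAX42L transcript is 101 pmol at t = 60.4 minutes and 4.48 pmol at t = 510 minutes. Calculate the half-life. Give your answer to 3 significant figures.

100 minutes

Over Δt = 510 − 60.4 = 449.6 minutes, the level fell by a factor of 101/4.48 ≈ 22.545.
n = log₂(22.545) ≈ 4.4947 half-lives, so t½ = 449.6/4.4947 ≈ 100.03 minutes.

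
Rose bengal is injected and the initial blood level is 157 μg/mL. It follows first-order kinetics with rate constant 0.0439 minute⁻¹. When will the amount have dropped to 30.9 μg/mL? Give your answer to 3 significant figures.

37.0 minutes

t½ = ln 2 / λ = 0.69315 / 0.0439 ≈ 15.789 minutes.
Fraction remaining = 30.9/157 ≈ 0.19682.
n = log₂(157/30.9) = ln(5.0809)/ln 2 ≈ 2.3451 half-lives.
t = n × t½ = 2.3451 × 15.789 ≈ 37.027 minutes.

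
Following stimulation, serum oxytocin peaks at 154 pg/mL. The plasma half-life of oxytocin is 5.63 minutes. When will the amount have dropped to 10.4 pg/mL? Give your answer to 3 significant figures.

Fraction remaining = 10.4/154 ≈ 0.067532.
n = log₂(154/10.4) = ln(14.808)/ln 2 ≈ 3.8883 half-lives.
t = n × t½ = 3.8883 × 5.63 ≈ 21.891 minutes.

21.9 minutes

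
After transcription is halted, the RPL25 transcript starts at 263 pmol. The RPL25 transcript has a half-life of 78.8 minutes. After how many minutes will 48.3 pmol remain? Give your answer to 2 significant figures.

190 minutes

Fraction remaining = 48.3/263 ≈ 0.18365.
n = log₂(263/48.3) = ln(5.4451)/ln 2 ≈ 2.445 half-lives.
t = n × t½ = 2.445 × 78.8 ≈ 192.66 minutes.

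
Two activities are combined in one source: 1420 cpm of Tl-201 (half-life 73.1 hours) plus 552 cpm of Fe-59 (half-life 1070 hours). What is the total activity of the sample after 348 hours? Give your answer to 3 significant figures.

Tl-201: 1420 × (1/2)^(348/73.1) = 1420 × (1/2)^4.7606 ≈ 52.385 cpm.
Fe-59: 552 × (1/2)^(348/1070) = 552 × (1/2)^0.32523 ≈ 440.59 cpm.
Total = 52.385 + 440.59 ≈ 492.97 cpm.

493 cpm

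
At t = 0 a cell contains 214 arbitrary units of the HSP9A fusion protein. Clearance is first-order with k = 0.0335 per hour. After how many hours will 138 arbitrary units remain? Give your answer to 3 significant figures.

t½ = ln 2 / k = 0.69315 / 0.0335 ≈ 20.691 hours.
Fraction remaining = 138/214 ≈ 0.64486.
n = log₂(214/138) = ln(1.5507)/ln 2 ≈ 0.63294 half-lives.
t = n × t½ = 0.63294 × 20.691 ≈ 13.096 hours.

13.1 hours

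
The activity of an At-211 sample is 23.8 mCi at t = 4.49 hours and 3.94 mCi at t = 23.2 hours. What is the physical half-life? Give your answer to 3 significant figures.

7.21 hours

Over Δt = 23.2 − 4.49 = 18.71 hours, the level fell by a factor of 23.8/3.94 ≈ 6.0406.
n = log₂(6.0406) ≈ 2.5947 half-lives, so t½ = 18.71/2.5947 ≈ 7.2109 hours.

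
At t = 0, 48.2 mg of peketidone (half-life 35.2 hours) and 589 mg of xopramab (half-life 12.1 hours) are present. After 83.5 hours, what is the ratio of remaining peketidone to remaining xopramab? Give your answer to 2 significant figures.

peketidone: 48.2 × (1/2)^(83.5/35.2) = 48.2 × (1/2)^2.3722 ≈ 9.3101 mg.
xopramab: 589 × (1/2)^(83.5/12.1) = 589 × (1/2)^6.9008 ≈ 4.929 mg.
Ratio ≈ 9.3101 / 4.929 ≈ 1.8888.

1.9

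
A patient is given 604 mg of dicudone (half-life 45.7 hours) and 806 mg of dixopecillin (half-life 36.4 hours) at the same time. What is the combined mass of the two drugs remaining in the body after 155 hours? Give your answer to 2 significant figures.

100 mg

dicudone: 604 × (1/2)^(155/45.7) = 604 × (1/2)^3.3917 ≈ 57.549 mg.
dixopecillin: 806 × (1/2)^(155/36.4) = 806 × (1/2)^4.2582 ≈ 42.119 mg.
Total = 57.549 + 42.119 ≈ 99.668 mg.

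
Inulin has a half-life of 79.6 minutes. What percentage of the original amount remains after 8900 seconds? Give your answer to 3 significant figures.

8900 seconds = 148.333 minutes.
n = 148.333/79.6 ≈ 1.8635 half-lives.
Fraction remaining = (1/2)^1.8635 ≈ 0.27481, i.e. 27.481%.

27.5%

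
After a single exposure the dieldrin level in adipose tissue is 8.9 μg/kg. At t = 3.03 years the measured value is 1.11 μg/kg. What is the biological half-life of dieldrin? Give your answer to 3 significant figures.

A/A₀ = 1.11/8.9 ≈ 0.12472.
n = log₂(8.018) ≈ 3.0032 half-lives elapsed in 3.03 years.
t½ = 3.03/3.0032 ≈ 1.0089 years.

1.01 years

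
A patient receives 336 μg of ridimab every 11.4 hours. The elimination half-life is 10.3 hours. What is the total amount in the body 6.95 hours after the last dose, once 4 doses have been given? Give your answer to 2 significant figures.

The 4 doses were given 41.15, 29.75, 18.35, 6.95 hours ago.
Total = 336·(1/2)^(41.15/10.3) + 336·(1/2)^(29.75/10.3) + 336·(1/2)^(18.35/10.3) + 336·(1/2)^(6.95/10.3)
      = 21.071 + 45.379 + 97.732 + 210.48 ≈ 374.67 μg.

370 μg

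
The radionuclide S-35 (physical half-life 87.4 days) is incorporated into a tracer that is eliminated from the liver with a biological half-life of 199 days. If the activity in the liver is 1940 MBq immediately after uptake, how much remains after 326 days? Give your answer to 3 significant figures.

47.0 MBq

1/t_eff = 1/t_phys + 1/t_biol = 1/87.4 + 1/199 = 0.016467 per day.
t_eff = 87.4 × 199 / (87.4 + 199) ≈ 60.728 days.
Remaining = 1940 × (1/2)^(326/60.728) = 1940 × (1/2)^5.3682 ≈ 46.97 MBq.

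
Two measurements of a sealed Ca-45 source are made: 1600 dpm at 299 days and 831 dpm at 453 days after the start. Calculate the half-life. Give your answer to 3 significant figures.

163 days

Over Δt = 453 − 299 = 154 days, the level fell by a factor of 1600/831 ≈ 1.9254.
n = log₂(1.9254) ≈ 0.94515 half-lives, so t½ = 154/0.94515 ≈ 162.94 days.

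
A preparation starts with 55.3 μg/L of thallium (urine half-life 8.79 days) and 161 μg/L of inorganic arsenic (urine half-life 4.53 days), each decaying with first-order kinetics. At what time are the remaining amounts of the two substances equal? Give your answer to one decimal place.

Set 55.3·(1/2)^(t/8.79) = 161·(1/2)^(t/4.53).
Taking log₂: log₂(55.3/161) = t·(1/8.79 − 1/4.53).
log₂(0.34348) = -1.5417; 1/8.79 − 1/4.53 = -0.10698.
t = -1.5417 / -0.10698 ≈ 14.411 days.

14.4 days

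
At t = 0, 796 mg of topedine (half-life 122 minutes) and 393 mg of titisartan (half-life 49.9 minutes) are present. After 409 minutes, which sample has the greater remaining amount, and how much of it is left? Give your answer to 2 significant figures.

topedine: 796 × (1/2)^3.3525 ≈ 77.933 mg.
titisartan: 393 × (1/2)^8.1964 ≈ 1.3398 mg.
Topedine has more remaining, at ≈ 77.933 mg.

topedine, 78 mg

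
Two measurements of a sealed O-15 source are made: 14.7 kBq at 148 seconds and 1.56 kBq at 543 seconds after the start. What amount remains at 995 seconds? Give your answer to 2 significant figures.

Over Δt = 543 − 148 = 395 seconds, the level fell by a factor of 14.7/1.56 ≈ 9.4231.
n = log₂(9.4231) ≈ 3.2362 half-lives, so t½ = 395/3.2362 ≈ 122.06 seconds.
From t = 543 to t = 995: 1.56 × (1/2)^((995−543)/122.06) ≈ 0.11977 kBq.

0.12 kBq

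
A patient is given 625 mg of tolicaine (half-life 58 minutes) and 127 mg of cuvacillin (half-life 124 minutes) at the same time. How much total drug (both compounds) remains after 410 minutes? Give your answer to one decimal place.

17.5 mg

tolicaine: 625 × (1/2)^(410/58) = 625 × (1/2)^7.069 ≈ 4.6549 mg.
cuvacillin: 127 × (1/2)^(410/124) = 127 × (1/2)^3.3065 ≈ 12.837 mg.
Total = 4.6549 + 12.837 ≈ 17.492 mg.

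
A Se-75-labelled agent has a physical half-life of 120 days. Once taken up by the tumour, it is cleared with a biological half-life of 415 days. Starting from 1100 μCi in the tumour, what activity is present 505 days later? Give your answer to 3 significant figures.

25.6 μCi

1/t_eff = 1/t_phys + 1/t_biol = 1/120 + 1/415 = 0.010743 per day.
t_eff = 120 × 415 / (120 + 415) ≈ 93.084 days.
Remaining = 1100 × (1/2)^(505/93.084) = 1100 × (1/2)^5.4252 ≈ 25.6 μCi.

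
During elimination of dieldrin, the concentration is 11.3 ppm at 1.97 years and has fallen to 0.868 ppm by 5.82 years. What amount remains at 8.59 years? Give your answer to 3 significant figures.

Over Δt = 5.82 − 1.97 = 3.85 years, the level fell by a factor of 11.3/0.868 ≈ 13.018.
n = log₂(13.018) ≈ 3.7025 half-lives, so t½ = 3.85/3.7025 ≈ 1.0398 years.
From t = 5.82 to t = 8.59: 0.868 × (1/2)^((8.59−5.82)/1.0398) ≈ 0.13697 ppm.

0.137 ppm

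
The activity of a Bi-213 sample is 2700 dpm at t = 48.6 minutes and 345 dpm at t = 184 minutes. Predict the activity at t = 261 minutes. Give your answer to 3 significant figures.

Over Δt = 184 − 48.6 = 135.4 minutes, the level fell by a factor of 2700/345 ≈ 7.8261.
n = log₂(7.8261) ≈ 2.9683 half-lives, so t½ = 135.4/2.9683 ≈ 45.615 minutes.
From t = 184 to t = 261: 345 × (1/2)^((261−184)/45.615) ≈ 107.07 dpm.

107 dpm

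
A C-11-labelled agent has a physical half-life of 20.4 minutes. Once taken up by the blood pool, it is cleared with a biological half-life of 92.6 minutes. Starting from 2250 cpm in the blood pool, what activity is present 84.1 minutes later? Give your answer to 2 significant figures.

1/t_eff = 1/t_phys + 1/t_biol = 1/20.4 + 1/92.6 = 0.059819 per minute.
t_eff = 20.4 × 92.6 / (20.4 + 92.6) ≈ 16.717 minutes.
Remaining = 2250 × (1/2)^(84.1/16.717) = 2250 × (1/2)^5.0308 ≈ 68.829 cpm.

69 cpm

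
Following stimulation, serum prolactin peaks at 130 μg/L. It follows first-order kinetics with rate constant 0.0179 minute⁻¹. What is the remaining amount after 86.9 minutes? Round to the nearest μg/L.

27 μg/L

t½ = ln 2 / λ = 0.69315 / 0.0179 ≈ 38.723 minutes.
Number of half-lives: n = 86.9/38.723 ≈ 2.2441.
Remaining = 130 × (1/2)^2.2441 = 130 × 0.21108 ≈ 27.441 μg/L.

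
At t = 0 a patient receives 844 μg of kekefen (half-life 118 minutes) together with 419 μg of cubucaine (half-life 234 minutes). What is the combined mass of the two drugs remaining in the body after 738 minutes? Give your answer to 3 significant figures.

58.1 μg

kekefen: 844 × (1/2)^(738/118) = 844 × (1/2)^6.2542 ≈ 11.057 μg.
cubucaine: 419 × (1/2)^(738/234) = 419 × (1/2)^3.1538 ≈ 47.077 μg.
Total = 11.057 + 47.077 ≈ 58.134 μg.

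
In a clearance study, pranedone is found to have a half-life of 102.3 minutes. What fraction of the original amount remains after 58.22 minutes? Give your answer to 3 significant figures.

0.674

n = 58.22/102.3 ≈ 0.56911 half-lives.
Fraction remaining = (1/2)^0.56911 ≈ 0.67403.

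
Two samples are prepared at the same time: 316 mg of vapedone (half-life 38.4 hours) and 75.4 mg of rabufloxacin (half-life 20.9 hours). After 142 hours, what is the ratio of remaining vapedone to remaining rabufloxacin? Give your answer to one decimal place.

35.8

vapedone: 316 × (1/2)^(142/38.4) = 316 × (1/2)^3.6979 ≈ 24.35 mg.
rabufloxacin: 75.4 × (1/2)^(142/20.9) = 75.4 × (1/2)^6.7943 ≈ 0.67935 mg.
Ratio ≈ 24.35 / 0.67935 ≈ 35.843.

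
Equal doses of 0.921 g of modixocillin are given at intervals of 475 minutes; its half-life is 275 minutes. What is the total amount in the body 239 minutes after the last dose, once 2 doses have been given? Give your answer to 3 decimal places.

The 2 doses were given 714, 239 minutes ago.
Total = 0.921·(1/2)^(714/275) + 0.921·(1/2)^(239/275)
      = 0.15229 + 0.50424 ≈ 0.65653 g.

0.657 g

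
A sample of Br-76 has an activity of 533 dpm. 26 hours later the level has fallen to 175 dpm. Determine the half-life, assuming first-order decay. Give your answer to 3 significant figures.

A/A₀ = 175/533 ≈ 0.32833.
n = log₂(3.0457) ≈ 1.6068 half-lives elapsed in 26 hours.
t½ = 26/1.6068 ≈ 16.181 hours.

16.2 hours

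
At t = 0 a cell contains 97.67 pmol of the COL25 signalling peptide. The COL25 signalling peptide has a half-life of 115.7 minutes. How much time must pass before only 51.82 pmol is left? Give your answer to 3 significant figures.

Fraction remaining = 51.82/97.67 ≈ 0.53056.
n = log₂(97.67/51.82) = ln(1.8848)/ln 2 ≈ 0.91441 half-lives.
t = n × t½ = 0.91441 × 115.7 ≈ 105.8 minutes.

106 minutes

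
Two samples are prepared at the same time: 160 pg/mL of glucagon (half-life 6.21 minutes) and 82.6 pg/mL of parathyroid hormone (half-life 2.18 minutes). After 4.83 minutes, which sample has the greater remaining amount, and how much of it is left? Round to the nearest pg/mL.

glucagon, 93 pg/mL

glucagon: 160 × (1/2)^0.77778 ≈ 93.322 pg/mL.
parathyroid hormone: 82.6 × (1/2)^2.2156 ≈ 17.784 pg/mL.
Glucagon has more remaining, at ≈ 93.322 pg/mL.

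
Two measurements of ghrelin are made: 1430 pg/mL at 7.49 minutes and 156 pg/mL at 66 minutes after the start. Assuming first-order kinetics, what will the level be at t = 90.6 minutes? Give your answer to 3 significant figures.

Over Δt = 66 − 7.49 = 58.51 minutes, the level fell by a factor of 1430/156 ≈ 9.1667.
n = log₂(9.1667) ≈ 3.1964 half-lives, so t½ = 58.51/3.1964 ≈ 18.305 minutes.
From t = 66 to t = 90.6: 156 × (1/2)^((90.6−66)/18.305) ≈ 61.457 pg/mL.

61.5 pg/mL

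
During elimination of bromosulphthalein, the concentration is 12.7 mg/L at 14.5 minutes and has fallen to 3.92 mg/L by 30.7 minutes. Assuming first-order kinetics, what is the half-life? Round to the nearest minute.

10 minutes

Over Δt = 30.7 − 14.5 = 16.2 minutes, the level fell by a factor of 12.7/3.92 ≈ 3.2398.
n = log₂(3.2398) ≈ 1.6959 half-lives, so t½ = 16.2/1.6959 ≈ 9.5524 minutes.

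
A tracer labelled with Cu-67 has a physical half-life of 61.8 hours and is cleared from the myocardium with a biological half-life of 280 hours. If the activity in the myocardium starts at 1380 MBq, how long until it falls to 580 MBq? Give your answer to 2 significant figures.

1/t_eff = 1/t_phys + 1/t_biol = 1/61.8 + 1/280 = 0.019753 per hour.
t_eff = 61.8 × 280 / (61.8 + 280) ≈ 50.626 hours.
n = log₂(1380/580) ≈ 1.2505; t = 1.2505 × 50.626 ≈ 63.31 hours.

63 hours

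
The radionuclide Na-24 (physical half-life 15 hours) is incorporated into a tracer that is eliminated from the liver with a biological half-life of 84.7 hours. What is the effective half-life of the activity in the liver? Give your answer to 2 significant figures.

13 hours

1/t_eff = 1/t_phys + 1/t_biol = 1/15 + 1/84.7 = 0.078473 per hour.
t_eff = 15 × 84.7 / (15 + 84.7) ≈ 12.743 hours.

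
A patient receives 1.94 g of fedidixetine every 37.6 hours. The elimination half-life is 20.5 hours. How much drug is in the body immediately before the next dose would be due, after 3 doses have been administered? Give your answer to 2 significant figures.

The 3 doses were given 112.8, 75.2, 37.6 hours ago.
Total = 1.94·(1/2)^(112.8/20.5) + 1.94·(1/2)^(75.2/20.5) + 1.94·(1/2)^(37.6/20.5)
      = 0.042796 + 0.15259 + 0.54409 ≈ 0.73948 g.

0.74 g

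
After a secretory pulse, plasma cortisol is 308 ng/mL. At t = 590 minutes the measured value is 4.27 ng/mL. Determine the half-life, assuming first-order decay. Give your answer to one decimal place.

95.6 minutes

A/A₀ = 4.27/308 ≈ 0.013864.
n = log₂(72.131) ≈ 6.1726 half-lives elapsed in 590 minutes.
t½ = 590/6.1726 ≈ 95.584 minutes.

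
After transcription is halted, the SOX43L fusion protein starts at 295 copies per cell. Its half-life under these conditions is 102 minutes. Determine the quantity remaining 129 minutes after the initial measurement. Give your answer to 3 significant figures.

Number of half-lives: n = 129/102 ≈ 1.2647.
Remaining = 295 × (1/2)^1.2647 = 295 × 0.41618 ≈ 122.77 copies per cell.

123 copies per cell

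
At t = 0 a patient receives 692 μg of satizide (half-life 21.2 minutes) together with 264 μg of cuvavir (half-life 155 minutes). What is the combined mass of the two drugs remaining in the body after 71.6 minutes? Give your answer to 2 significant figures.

260 μg

satizide: 692 × (1/2)^(71.6/21.2) = 692 × (1/2)^3.3774 ≈ 66.592 μg.
cuvavir: 264 × (1/2)^(71.6/155) = 264 × (1/2)^0.46194 ≈ 191.67 μg.
Total = 66.592 + 191.67 ≈ 258.26 μg.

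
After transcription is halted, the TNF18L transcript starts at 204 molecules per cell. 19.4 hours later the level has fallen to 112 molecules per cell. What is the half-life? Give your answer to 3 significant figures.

22.4 hours

A/A₀ = 112/204 ≈ 0.54902.
n = log₂(1.8214) ≈ 0.86507 half-lives elapsed in 19.4 hours.
t½ = 19.4/0.86507 ≈ 22.426 hours.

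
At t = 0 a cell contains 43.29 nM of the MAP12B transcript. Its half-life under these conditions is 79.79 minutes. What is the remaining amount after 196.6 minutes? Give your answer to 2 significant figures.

Number of half-lives: n = 196.6/79.79 ≈ 2.464.
Remaining = 43.29 × (1/2)^2.464 = 43.29 × 0.18125 ≈ 7.8462 nM.

7.8 nM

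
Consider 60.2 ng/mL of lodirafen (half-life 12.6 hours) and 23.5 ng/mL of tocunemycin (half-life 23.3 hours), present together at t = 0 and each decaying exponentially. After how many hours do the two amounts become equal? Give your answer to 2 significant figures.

Set 60.2·(1/2)^(t/12.6) = 23.5·(1/2)^(t/23.3).
Taking log₂: log₂(60.2/23.5) = t·(1/12.6 − 1/23.3).
log₂(2.5617) = 1.3571; 1/12.6 − 1/23.3 = 0.036447.
t = 1.3571 / 0.036447 ≈ 37.235 hours.

37 hours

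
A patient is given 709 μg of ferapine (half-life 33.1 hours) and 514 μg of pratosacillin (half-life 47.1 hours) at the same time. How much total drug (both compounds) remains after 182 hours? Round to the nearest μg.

51 μg

ferapine: 709 × (1/2)^(182/33.1) = 709 × (1/2)^5.4985 ≈ 15.683 μg.
pratosacillin: 514 × (1/2)^(182/47.1) = 514 × (1/2)^3.8641 ≈ 35.298 μg.
Total = 15.683 + 35.298 ≈ 50.981 μg.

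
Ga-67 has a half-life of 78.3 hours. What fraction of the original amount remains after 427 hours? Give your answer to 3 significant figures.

0.0228

n = 427/78.3 ≈ 5.4534 half-lives.
Fraction remaining = (1/2)^5.4534 ≈ 0.022823.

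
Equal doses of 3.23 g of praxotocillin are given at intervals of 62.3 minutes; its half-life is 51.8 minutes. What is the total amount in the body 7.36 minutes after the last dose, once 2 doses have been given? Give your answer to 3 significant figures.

The 2 doses were given 69.66, 7.36 minutes ago.
Total = 3.23·(1/2)^(69.66/51.8) + 3.23·(1/2)^(7.36/51.8)
      = 1.2717 + 2.9271 ≈ 4.1987 g.

4.20 g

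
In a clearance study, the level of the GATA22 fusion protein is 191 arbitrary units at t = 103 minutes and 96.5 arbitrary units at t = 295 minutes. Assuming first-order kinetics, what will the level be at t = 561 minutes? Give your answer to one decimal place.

37.5 arbitrary units

Over Δt = 295 − 103 = 192 minutes, the level fell by a factor of 191/96.5 ≈ 1.9793.
n = log₂(1.9793) ≈ 0.98497 half-lives, so t½ = 192/0.98497 ≈ 194.93 minutes.
From t = 295 to t = 561: 96.5 × (1/2)^((561−295)/194.93) ≈ 37.475 arbitrary units.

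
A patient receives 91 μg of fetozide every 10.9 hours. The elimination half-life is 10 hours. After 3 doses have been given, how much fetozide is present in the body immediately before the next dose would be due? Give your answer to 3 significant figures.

The 3 doses were given 32.7, 21.8, 10.9 hours ago.
Total = 91·(1/2)^(32.7/10) + 91·(1/2)^(21.8/10) + 91·(1/2)^(10.9/10)
      = 9.4335 + 20.081 + 42.748 ≈ 72.263 μg.

72.3 μg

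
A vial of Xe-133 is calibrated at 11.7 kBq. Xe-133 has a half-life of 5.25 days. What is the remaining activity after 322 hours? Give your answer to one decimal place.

2.0 kBq

Convert the elapsed time: 322 hours = 13.4167 days.
Number of half-lives: n = 13.4167/5.25 ≈ 2.5556.
Remaining = 11.7 × (1/2)^2.5556 = 11.7 × 0.1701 ≈ 1.9902 kBq.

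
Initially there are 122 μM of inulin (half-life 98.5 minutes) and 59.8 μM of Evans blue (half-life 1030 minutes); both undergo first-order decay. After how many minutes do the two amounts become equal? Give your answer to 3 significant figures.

112 minutes

Set 122·(1/2)^(t/98.5) = 59.8·(1/2)^(t/1030).
Taking log₂: log₂(122/59.8) = t·(1/98.5 − 1/1030).
log₂(2.0401) = 1.0287; 1/98.5 − 1/1030 = 0.0091814.
t = 1.0287 / 0.0091814 ≈ 112.04 minutes.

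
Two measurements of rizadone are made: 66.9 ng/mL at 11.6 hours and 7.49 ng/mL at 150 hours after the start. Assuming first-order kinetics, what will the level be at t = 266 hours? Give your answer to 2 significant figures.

Over Δt = 150 − 11.6 = 138.4 hours, the level fell by a factor of 66.9/7.49 ≈ 8.9319.
n = log₂(8.9319) ≈ 3.159 half-lives, so t½ = 138.4/3.159 ≈ 43.812 hours.
From t = 150 to t = 266: 7.49 × (1/2)^((266−150)/43.812) ≈ 1.1952 ng/mL.

1.2 ng/mL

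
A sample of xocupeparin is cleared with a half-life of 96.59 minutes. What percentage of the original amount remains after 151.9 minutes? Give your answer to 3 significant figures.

33.6%

n = 151.9/96.59 ≈ 1.5726 half-lives.
Fraction remaining = (1/2)^1.5726 ≈ 0.3362, i.e. 33.62%.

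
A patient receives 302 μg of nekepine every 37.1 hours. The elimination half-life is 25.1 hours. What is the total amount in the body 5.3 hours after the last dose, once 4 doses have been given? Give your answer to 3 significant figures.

The 4 doses were given 116.6, 79.5, 42.4, 5.3 hours ago.
Total = 302·(1/2)^(116.6/25.1) + 302·(1/2)^(79.5/25.1) + 302·(1/2)^(42.4/25.1) + 302·(1/2)^(5.3/25.1)
      = 12.067 + 33.616 + 93.647 + 260.88 ≈ 400.21 μg.

400 μg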